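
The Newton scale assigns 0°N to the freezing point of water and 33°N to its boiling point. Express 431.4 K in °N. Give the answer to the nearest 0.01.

52.22°N

First in Celsius: 431.4 - 273.15 = 158.2500°C.
Linearly onto the Newton scale: 0 + (158.2500 / 100) × (33 - 0) = 52.22°N.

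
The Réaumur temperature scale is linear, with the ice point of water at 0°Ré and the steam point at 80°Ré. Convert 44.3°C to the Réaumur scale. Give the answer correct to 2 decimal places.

Linearly onto the Réaumur scale: 0 + (44.3000 / 100) × (80 - 0) = 35.44°Ré.

35.44°Ré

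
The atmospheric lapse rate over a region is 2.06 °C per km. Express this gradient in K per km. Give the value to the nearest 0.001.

2.060 K/km

Since only a temperature interval is involved, the additive offset between the scales drops out.
A change of 1°C is a change of 1 K, so 2.06 × 1 = 2.060.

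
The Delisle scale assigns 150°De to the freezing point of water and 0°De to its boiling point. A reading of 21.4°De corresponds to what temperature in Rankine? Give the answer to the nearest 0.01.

645.99°R

Linear interpolation between the fixed points: C = (21.4 - 150) × 100 / (0 - 150) = 85.7333°C.
Then 85.7333 × 1.8 + 491.67 = 645.99°R.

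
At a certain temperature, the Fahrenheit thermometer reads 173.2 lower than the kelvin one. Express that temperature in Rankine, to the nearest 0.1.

Let x be the kelvin reading; then the Fahrenheit reading is 1.8·x - 459.67.
(1.8·x - 459.67) - x = -173.2  ⇒  (0.8)·x = 286.47  ⇒  x = 358.0875 K.
In Celsius: 358.0875 - 273.15 = 84.9375°C.
In Rankine: 84.9375 × 1.8 + 491.67 = 644.6°R.

644.6°R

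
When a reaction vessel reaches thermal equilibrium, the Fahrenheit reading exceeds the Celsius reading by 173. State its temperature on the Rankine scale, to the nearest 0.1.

Let x be the Fahrenheit reading; then the Celsius reading is 5/9·x - 17.7778.
(5/9·x - 17.7778) - x = -173  ⇒  (-4/9)·x = -155.222  ⇒  x = 349.2500°F.
In Celsius: (349.25 - 32) × 5/9 = 176.2500°C.
In Rankine: 176.2500 × 1.8 + 491.67 = 808.9°R.

808.9°R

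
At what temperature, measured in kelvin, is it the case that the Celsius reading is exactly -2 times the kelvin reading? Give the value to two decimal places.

Let K be the kelvin reading. The Celsius reading is C = 1·K - 273.15.
Require C = -2·K: 1·K - 273.15 = -2·K.
(3)·K = 273.15  ⇒  K = 91.05.

91.05 K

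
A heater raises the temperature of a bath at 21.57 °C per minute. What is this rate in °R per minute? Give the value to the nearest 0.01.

38.83 °R/minute

The quantity depends on a temperature interval, so only the ratio of degree sizes applies; the offset between the scales is irrelevant.
A change of 1°C is a change of 1.8°R, so 21.57 × 1.8 = 38.83.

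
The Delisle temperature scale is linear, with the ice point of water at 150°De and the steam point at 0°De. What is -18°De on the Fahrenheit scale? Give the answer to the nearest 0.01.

Linear interpolation between the fixed points: C = (-18 - 150) × 100 / (0 - 150) = 112.0000°C.
Then 112.0000 × 1.8 + 32 = 233.60°F.

233.60°F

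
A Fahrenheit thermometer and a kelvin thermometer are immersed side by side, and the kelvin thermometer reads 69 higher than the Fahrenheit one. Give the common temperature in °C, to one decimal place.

215.2°C

Let x be the Fahrenheit reading; then the kelvin reading is 5/9·x + 255.372.
(5/9·x + 255.372) - x = 69  ⇒  (-4/9)·x = -186.372  ⇒  x = 419.3375°F.
In Celsius: (419.3375 - 32) × 5/9 = 215.2°C.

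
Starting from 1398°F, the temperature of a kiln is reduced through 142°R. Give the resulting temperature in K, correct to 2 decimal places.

Initial temperature in Celsius: (1398 - 32) × 5/9 = 758.8889°C.
The 142°R change is an interval, so only the factor 5/9 applies: -142 × 5/9 = -78.8889°C.
Final Celsius temperature: 758.8889 - 78.8889 = 680.0000°C.
In kelvin: 680.0000 + 273.15 = 953.15 K.

953.15 K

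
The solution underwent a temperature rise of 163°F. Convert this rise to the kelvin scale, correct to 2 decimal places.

Only the scale ratio 5/9 matters for a change in temperature.
163 × 5/9 = 90.56.

90.56 K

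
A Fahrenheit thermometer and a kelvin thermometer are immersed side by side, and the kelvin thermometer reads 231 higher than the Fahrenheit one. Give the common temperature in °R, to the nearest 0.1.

Let x be the Fahrenheit reading; then the kelvin reading is 5/9·x + 255.372.
(5/9·x + 255.372) - x = 231  ⇒  (-4/9)·x = -24.3722  ⇒  x = 54.8375°F.
In Celsius: (54.8375 - 32) × 5/9 = 12.6875°C.
In Rankine: 12.6875 × 1.8 + 491.67 = 514.5°R.

514.5°R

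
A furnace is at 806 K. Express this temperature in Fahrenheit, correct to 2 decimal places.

In Celsius: 806 - 273.15 = 532.8500°C.
In Fahrenheit: 532.8500 × 1.8 + 32 = 991.13°F.

991.13°F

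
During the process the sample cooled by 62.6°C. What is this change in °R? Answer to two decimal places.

For a temperature interval the offset drops out; only the factor 1.8 applies.
62.6 × 1.8 = 112.68.

112.68°R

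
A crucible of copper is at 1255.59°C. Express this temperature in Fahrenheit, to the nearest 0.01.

2292.06°F

In Fahrenheit: 1255.5900 × 1.8 + 32 = 2292.06°F.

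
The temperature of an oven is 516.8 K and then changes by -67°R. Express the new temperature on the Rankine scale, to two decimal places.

863.24°R

Initial temperature in Celsius: 516.8 - 273.15 = 243.6500°C.
The 67°R change is an interval, so only the factor 5/9 applies: -67 × 5/9 = -37.2222°C.
Final Celsius temperature: 243.6500 - 37.2222 = 206.4278°C.
In Rankine: 206.4278 × 1.8 + 491.67 = 863.24°R.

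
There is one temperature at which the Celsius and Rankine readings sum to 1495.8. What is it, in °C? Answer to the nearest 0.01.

Let C be the Celsius reading. The Rankine reading is R = 1.8·C + 491.67.
Require C + R = 1495.8: (2.8)·C + 491.67 = 1495.8.
C = (1495.8 - 491.67) / (2.8) = 358.62.

358.62°C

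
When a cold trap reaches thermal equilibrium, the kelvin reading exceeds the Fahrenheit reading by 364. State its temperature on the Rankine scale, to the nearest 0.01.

215.26°R

Let x be the kelvin reading; then the Fahrenheit reading is 1.8·x - 459.67.
(1.8·x - 459.67) - x = -364  ⇒  (0.8)·x = 95.67  ⇒  x = 119.5875 K.
In Celsius: 119.5875 - 273.15 = -153.5625°C.
In Rankine: -153.5625 × 1.8 + 491.67 = 215.26°R.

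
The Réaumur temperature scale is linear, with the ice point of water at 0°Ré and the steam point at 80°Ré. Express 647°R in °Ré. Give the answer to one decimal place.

First in Celsius: (647 - 491.67) × 5/9 = 86.2944°C.
Linearly onto the Réaumur scale: 0 + (86.2944 / 100) × (80 - 0) = 69.0°Ré.

69.0°Ré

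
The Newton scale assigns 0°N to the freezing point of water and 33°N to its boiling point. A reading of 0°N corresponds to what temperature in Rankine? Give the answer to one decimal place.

Linear interpolation between the fixed points: C = (0 - 0) × 100 / (33 - 0) = 0.0000°C.
Then 0.0000 × 1.8 + 491.67 = 491.7°R.

491.7°R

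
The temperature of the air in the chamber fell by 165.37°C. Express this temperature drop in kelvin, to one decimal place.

165.4 K

Celsius and kelvin degrees are the same size, so the interval is unchanged: 165.4.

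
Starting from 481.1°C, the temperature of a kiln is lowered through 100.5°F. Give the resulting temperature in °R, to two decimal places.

The 100.5°F change is an interval, so only the factor 5/9 applies: -100.5 × 5/9 = -55.8333°C.
Final Celsius temperature: 481.1000 - 55.8333 = 425.2667°C.
In Rankine: 425.2667 × 1.8 + 491.67 = 1257.15°R.

1257.15°R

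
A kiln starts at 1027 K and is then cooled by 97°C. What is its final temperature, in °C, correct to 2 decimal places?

656.85°C

Initial temperature in Celsius: 1027 - 273.15 = 753.8500°C.
Final Celsius temperature: 753.8500 - 97.0000 = 656.8500°C.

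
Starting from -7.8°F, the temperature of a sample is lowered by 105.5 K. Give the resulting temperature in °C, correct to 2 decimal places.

-127.61°C

Initial temperature in Celsius: (-7.8 - 32) × 5/9 = -22.1111°C.
The 105.5 K change is an interval; Kelvin and Celsius degrees are the same size, so ΔC = -105.5°C.
Final Celsius temperature: -22.1111 - 105.5000 = -127.6111°C.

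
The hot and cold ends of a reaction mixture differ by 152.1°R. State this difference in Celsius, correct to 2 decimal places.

84.50°C

For a temperature interval the offset drops out; only the factor 5/9 applies.
152.1 × 5/9 = 84.50.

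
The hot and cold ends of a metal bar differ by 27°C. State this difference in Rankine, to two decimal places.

48.60°R

For a temperature interval the offset drops out; only the factor 1.8 applies.
27 × 1.8 = 48.60.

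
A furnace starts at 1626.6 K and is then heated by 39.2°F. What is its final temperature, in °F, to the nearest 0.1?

2507.4°F

Initial temperature in Celsius: 1626.6 - 273.15 = 1353.4500°C.
The 39.2°F change is an interval, so only the factor 5/9 applies: +39.2 × 5/9 = +21.7778°C.
Final Celsius temperature: 1353.4500 + 21.7778 = 1375.2278°C.
In Fahrenheit: 1375.2278 × 1.8 + 32 = 2507.4°F.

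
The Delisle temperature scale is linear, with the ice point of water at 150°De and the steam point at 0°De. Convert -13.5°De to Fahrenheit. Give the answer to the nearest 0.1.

Linear interpolation between the fixed points: C = (-13.5 - 150) × 100 / (0 - 150) = 109.0000°C.
Then 109.0000 × 1.8 + 32 = 228.2°F.

228.2°F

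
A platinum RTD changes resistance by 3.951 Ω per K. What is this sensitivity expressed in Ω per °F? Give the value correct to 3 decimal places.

2.195 Ω per °F

Since only a temperature interval is involved, the additive offset between the scales drops out.
A change of 1°F is a change of 5/9 K, so per °F the value is 3.951 × 5/9 = 2.195.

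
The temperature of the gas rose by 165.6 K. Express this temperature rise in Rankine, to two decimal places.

For a temperature interval the offset drops out; only the factor 1.8 applies.
165.6 × 1.8 = 298.08.

298.08°R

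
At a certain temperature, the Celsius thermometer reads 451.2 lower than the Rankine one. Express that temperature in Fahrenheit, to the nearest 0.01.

Let x be the Rankine reading; then the Celsius reading is 5/9·x - 273.15.
(5/9·x - 273.15) - x = -451.2  ⇒  (-4/9)·x = -178.05  ⇒  x = 400.6125°R.
In Celsius: (400.6125 - 491.67) × 5/9 = -50.5875°C.
In Fahrenheit: -50.5875 × 1.8 + 32 = -59.06°F.

-59.06°F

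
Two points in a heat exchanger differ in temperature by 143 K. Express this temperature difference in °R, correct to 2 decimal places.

257.40°R

Only the scale ratio 1.8 matters for a change in temperature.
143 × 1.8 = 257.40.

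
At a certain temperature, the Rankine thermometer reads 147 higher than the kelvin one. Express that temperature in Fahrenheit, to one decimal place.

Let x be the kelvin reading; then the Rankine reading is 1.8·x.
(1.8·x) - x = 147  ⇒  (0.8)·x = 147  ⇒  x = 183.7500 K.
In Celsius: 183.75 - 273.15 = -89.4000°C.
In Fahrenheit: -89.4000 × 1.8 + 32 = -128.9°F.

-128.9°F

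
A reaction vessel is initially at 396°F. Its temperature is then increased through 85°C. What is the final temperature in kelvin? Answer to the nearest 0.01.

Initial temperature in Celsius: (396 - 32) × 5/9 = 202.2222°C.
Final Celsius temperature: 202.2222 + 85.0000 = 287.2222°C.
In kelvin: 287.2222 + 273.15 = 560.37 K.

560.37 K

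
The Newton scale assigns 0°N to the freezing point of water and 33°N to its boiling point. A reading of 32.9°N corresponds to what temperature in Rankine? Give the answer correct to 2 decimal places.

671.12°R

Linear interpolation between the fixed points: C = (32.9 - 0) × 100 / (33 - 0) = 99.6970°C.
Then 99.6970 × 1.8 + 491.67 = 671.12°R.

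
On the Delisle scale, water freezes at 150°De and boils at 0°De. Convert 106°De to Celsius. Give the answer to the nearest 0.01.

29.33°C

Linear interpolation between the fixed points: C = (106 - 150) × 100 / (0 - 150) = 29.3333°C.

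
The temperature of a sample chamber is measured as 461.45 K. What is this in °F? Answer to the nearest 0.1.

In Celsius: 461.45 - 273.15 = 188.3000°C.
In Fahrenheit: 188.3000 × 1.8 + 32 = 370.9°F.

370.9°F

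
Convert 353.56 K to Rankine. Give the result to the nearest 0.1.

636.4°R

In Celsius: 353.56 - 273.15 = 80.4100°C.
In Rankine: 80.4100 × 1.8 + 491.67 = 636.4°R.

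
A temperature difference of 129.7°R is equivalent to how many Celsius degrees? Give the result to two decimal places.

72.06°C

An interval of 1°R corresponds to 5/9°C.
129.7 × 5/9 = 72.06.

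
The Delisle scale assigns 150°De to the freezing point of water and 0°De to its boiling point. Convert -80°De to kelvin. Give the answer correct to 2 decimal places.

Linear interpolation between the fixed points: C = (-80 - 150) × 100 / (0 - 150) = 153.3333°C.
Then 153.3333 + 273.15 = 426.48 K.

426.48 K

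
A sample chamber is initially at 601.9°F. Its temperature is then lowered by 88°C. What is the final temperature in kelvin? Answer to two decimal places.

Initial temperature in Celsius: (601.9 - 32) × 5/9 = 316.6111°C.
Final Celsius temperature: 316.6111 - 88.0000 = 228.6111°C.
In kelvin: 228.6111 + 273.15 = 501.76 K.

501.76 K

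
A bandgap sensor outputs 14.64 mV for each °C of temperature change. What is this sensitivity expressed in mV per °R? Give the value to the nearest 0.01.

The quantity depends on a temperature interval, so only the ratio of degree sizes applies; the offset between the scales is irrelevant.
A change of 1°R is a change of 5/9°C, so per °R the value is 14.64 × 5/9 = 8.13.

8.13 mV per °R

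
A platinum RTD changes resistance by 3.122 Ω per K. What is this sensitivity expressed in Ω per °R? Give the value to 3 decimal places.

1.734 Ω per °R

Since only a temperature interval is involved, the additive offset between the scales drops out.
A change of 1°R is a change of 5/9 K, so per °R the value is 3.122 × 5/9 = 1.734.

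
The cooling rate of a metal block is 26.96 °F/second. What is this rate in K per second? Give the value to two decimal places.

Since only a temperature interval is involved, the additive offset between the scales drops out.
A change of 1°F is a change of 5/9 K, so 26.96 × 5/9 = 14.98.

14.98 K/second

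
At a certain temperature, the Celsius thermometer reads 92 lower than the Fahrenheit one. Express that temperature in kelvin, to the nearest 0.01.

Let x be the Fahrenheit reading; then the Celsius reading is 5/9·x - 17.7778.
(5/9·x - 17.7778) - x = -92  ⇒  (-4/9)·x = -74.2222  ⇒  x = 167.0000°F.
In Celsius: (167 - 32) × 5/9 = 75.0000°C.
In kelvin: 75.0000 + 273.15 = 348.15 K.

348.15 K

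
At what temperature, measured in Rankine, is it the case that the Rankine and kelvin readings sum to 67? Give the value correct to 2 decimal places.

43.07°R

Let R be the Rankine reading. The kelvin reading is K = 5/9·R.
Require R + K = 67: (14/9)·R = 67.
R = (67) / (14/9) = 43.07.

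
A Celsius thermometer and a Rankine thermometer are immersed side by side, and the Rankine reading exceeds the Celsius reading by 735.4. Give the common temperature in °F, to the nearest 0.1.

Let x be the Celsius reading; then the Rankine reading is 1.8·x + 491.67.
(1.8·x + 491.67) - x = 735.4  ⇒  (0.8)·x = 243.73  ⇒  x = 304.6625°C.
In Fahrenheit: 304.6625 × 1.8 + 32 = 580.4°F.

580.4°F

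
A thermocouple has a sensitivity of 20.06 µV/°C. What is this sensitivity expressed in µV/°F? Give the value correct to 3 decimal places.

The quantity depends on a temperature interval, so only the ratio of degree sizes applies; the offset between the scales is irrelevant.
A change of 1°F is a change of 5/9°C, so per °F the value is 20.06 × 5/9 = 11.144.

11.144 µV/°F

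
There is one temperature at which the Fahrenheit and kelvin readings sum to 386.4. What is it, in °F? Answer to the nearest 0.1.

84.2°F

Let F be the Fahrenheit reading. The kelvin reading is K = 5/9·F + 255.372.
Require F + K = 386.4: (14/9)·F + 255.372 = 386.4.
F = (386.4 - 255.372) / (14/9) = 84.2.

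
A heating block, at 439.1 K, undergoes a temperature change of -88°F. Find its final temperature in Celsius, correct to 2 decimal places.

Initial temperature in Celsius: 439.1 - 273.15 = 165.9500°C.
The 88°F change is an interval, so only the factor 5/9 applies: -88 × 5/9 = -48.8889°C.
Final Celsius temperature: 165.9500 - 48.8889 = 117.0611°C.

117.06°C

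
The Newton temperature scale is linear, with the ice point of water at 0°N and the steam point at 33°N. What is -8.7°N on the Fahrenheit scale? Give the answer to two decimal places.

Linear interpolation between the fixed points: C = (-8.7 - 0) × 100 / (33 - 0) = -26.3636°C.
Then -26.3636 × 1.8 + 32 = -15.45°F.

-15.45°F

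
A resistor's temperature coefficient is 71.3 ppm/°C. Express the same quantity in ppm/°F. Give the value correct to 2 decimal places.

39.61 ppm/°F

Since only a temperature interval is involved, the additive offset between the scales drops out.
A change of 1°F is a change of 5/9°C, so per °F the value is 71.3 × 5/9 = 39.61.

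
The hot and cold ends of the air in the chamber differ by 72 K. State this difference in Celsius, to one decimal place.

72.0°C

Kelvin and Celsius degrees are the same size, so the interval is unchanged: 72.0.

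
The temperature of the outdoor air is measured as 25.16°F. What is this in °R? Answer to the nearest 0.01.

484.83°R

In Celsius: (25.16 - 32) × 5/9 = -3.8000°C.
In Rankine: -3.8000 × 1.8 + 491.67 = 484.83°R.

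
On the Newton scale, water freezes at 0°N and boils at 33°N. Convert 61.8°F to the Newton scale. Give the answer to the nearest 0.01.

First in Celsius: (61.8 - 32) × 5/9 = 16.5556°C.
Linearly onto the Newton scale: 0 + (16.5556 / 100) × (33 - 0) = 5.46°N.

5.46°N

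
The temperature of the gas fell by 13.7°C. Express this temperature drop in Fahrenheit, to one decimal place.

An interval of 1°C corresponds to 1.8°F.
13.7 × 1.8 = 24.7.

24.7°F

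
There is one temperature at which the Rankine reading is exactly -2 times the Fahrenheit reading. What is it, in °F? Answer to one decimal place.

-153.2°F

Let F be the Fahrenheit reading. The Rankine reading is R = 1·F + 459.67.
Require R = -2·F: 1·F + 459.67 = -2·F.
(3)·F = -459.67  ⇒  F = -153.2.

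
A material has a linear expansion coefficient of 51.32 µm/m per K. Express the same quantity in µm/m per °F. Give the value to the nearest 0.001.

28.511 µm/m per °F

The quantity depends on a temperature interval, so only the ratio of degree sizes applies; the offset between the scales is irrelevant.
A change of 1°F is a change of 5/9 K, so per °F the value is 51.32 × 5/9 = 28.511.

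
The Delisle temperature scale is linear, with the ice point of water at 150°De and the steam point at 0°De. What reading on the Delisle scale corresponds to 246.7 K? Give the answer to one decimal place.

First in Celsius: 246.7 - 273.15 = -26.4500°C.
Linearly onto the Delisle scale: 150 + (-26.4500 / 100) × (0 - 150) = 189.7°De.

189.7°De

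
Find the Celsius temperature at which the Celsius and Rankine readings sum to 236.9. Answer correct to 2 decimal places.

Let C be the Celsius reading. The Rankine reading is R = 1.8·C + 491.67.
Require C + R = 236.9: (2.8)·C + 491.67 = 236.9.
C = (236.9 - 491.67) / (2.8) = -90.99.

-90.99°C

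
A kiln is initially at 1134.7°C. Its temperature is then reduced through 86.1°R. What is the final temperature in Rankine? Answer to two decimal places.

The 86.1°R change is an interval, so only the factor 5/9 applies: -86.1 × 5/9 = -47.8333°C.
Final Celsius temperature: 1134.7000 - 47.8333 = 1086.8667°C.
In Rankine: 1086.8667 × 1.8 + 491.67 = 2448.03°R.

2448.03°R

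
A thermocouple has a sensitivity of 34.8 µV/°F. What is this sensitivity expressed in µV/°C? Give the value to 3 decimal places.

Since only a temperature interval is involved, the additive offset between the scales drops out.
A change of 1°C is a change of 1.8°F, so per °C the value is 34.8 × 1.8 = 62.640.

62.640 µV/°C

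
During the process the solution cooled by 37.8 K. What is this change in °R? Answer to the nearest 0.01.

An interval of 1 K corresponds to 1.8°R.
37.8 × 1.8 = 68.04.

68.04°R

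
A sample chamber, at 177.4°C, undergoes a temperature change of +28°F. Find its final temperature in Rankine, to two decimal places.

The 28°F change is an interval, so only the factor 5/9 applies: +28 × 5/9 = +15.5556°C.
Final Celsius temperature: 177.4000 + 15.5556 = 192.9556°C.
In Rankine: 192.9556 × 1.8 + 491.67 = 838.99°R.

838.99°R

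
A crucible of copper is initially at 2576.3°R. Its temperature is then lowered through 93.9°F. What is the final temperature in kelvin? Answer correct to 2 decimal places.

1379.11 K

Initial temperature in Celsius: (2576.3 - 491.67) × 5/9 = 1158.1278°C.
The 93.9°F change is an interval, so only the factor 5/9 applies: -93.9 × 5/9 = -52.1667°C.
Final Celsius temperature: 1158.1278 - 52.1667 = 1105.9611°C.
In kelvin: 1105.9611 + 273.15 = 1379.11 K.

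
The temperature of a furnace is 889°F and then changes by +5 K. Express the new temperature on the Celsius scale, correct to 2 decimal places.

Initial temperature in Celsius: (889 - 32) × 5/9 = 476.1111°C.
The 5 K change is an interval; Kelvin and Celsius degrees are the same size, so ΔC = +5°C.
Final Celsius temperature: 476.1111 + 5.0000 = 481.1111°C.

481.11°C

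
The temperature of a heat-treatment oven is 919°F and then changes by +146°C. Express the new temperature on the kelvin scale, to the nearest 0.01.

911.93 K

Initial temperature in Celsius: (919 - 32) × 5/9 = 492.7778°C.
Final Celsius temperature: 492.7778 + 146.0000 = 638.7778°C.
In kelvin: 638.7778 + 273.15 = 911.93 K.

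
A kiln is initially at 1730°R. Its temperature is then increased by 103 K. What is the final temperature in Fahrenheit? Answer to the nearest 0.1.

1455.7°F

Initial temperature in Celsius: (1730 - 491.67) × 5/9 = 687.9611°C.
The 103 K change is an interval; Kelvin and Celsius degrees are the same size, so ΔC = +103°C.
Final Celsius temperature: 687.9611 + 103.0000 = 790.9611°C.
In Fahrenheit: 790.9611 × 1.8 + 32 = 1455.7°F.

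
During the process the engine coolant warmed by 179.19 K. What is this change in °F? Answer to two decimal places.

Only the scale ratio 1.8 matters for a change in temperature.
179.19 × 1.8 = 322.54.

322.54°F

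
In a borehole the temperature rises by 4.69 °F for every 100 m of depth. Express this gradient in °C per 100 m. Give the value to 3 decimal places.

Since only a temperature interval is involved, the additive offset between the scales drops out.
A change of 1°F is a change of 5/9°C, so 4.69 × 5/9 = 2.606.

2.606 °C/100 m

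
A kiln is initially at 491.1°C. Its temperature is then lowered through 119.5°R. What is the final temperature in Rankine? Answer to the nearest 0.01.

The 119.5°R change is an interval, so only the factor 5/9 applies: -119.5 × 5/9 = -66.3889°C.
Final Celsius temperature: 491.1000 - 66.3889 = 424.7111°C.
In Rankine: 424.7111 × 1.8 + 491.67 = 1256.15°R.

1256.15°R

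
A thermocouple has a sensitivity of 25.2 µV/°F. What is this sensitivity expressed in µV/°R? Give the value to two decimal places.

25.20 µV/°R

Since only a temperature interval is involved, the additive offset between the scales drops out.
A change of 1°R is a change of 1°F, so per °R the value is 25.2 × 1 = 25.20.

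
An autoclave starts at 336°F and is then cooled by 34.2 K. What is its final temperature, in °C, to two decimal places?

134.69°C

Initial temperature in Celsius: (336 - 32) × 5/9 = 168.8889°C.
The 34.2 K change is an interval; Kelvin and Celsius degrees are the same size, so ΔC = -34.2°C.
Final Celsius temperature: 168.8889 - 34.2000 = 134.6889°C.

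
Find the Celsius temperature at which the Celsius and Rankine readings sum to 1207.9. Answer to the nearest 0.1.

255.8°C

Let C be the Celsius reading. The Rankine reading is R = 1.8·C + 491.67.
Require C + R = 1207.9: (2.8)·C + 491.67 = 1207.9.
C = (1207.9 - 491.67) / (2.8) = 255.8.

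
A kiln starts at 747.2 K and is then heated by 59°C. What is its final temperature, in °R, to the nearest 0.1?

1451.2°R

Initial temperature in Celsius: 747.2 - 273.15 = 474.0500°C.
Final Celsius temperature: 474.0500 + 59.0000 = 533.0500°C.
In Rankine: 533.0500 × 1.8 + 491.67 = 1451.2°R.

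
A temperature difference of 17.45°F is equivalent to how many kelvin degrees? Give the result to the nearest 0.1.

Only the scale ratio 5/9 matters for a change in temperature.
17.45 × 5/9 = 9.7.

9.7 K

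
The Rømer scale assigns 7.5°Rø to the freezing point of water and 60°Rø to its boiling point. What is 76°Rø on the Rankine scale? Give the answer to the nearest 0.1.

Linear interpolation between the fixed points: C = (76 - 7.5) × 100 / (60 - 7.5) = 130.4762°C.
Then 130.4762 × 1.8 + 491.67 = 726.5°R.

726.5°R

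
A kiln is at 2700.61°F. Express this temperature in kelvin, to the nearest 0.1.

In Celsius: (2700.61 - 32) × 5/9 = 1482.5611°C.
In kelvin: 1482.5611 + 273.15 = 1755.7 K.

1755.7 K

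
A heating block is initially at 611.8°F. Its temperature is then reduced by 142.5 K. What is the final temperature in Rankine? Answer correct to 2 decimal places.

Initial temperature in Celsius: (611.8 - 32) × 5/9 = 322.1111°C.
The 142.5 K change is an interval; Kelvin and Celsius degrees are the same size, so ΔC = -142.5°C.
Final Celsius temperature: 322.1111 - 142.5000 = 179.6111°C.
In Rankine: 179.6111 × 1.8 + 491.67 = 814.97°R.

814.97°R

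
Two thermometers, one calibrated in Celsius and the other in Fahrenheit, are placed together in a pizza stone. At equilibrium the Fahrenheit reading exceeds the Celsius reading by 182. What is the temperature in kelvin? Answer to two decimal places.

460.65 K

Let x be the Celsius reading; then the Fahrenheit reading is 1.8·x + 32.
(1.8·x + 32) - x = 182  ⇒  (0.8)·x = 150  ⇒  x = 187.5000°C.
In kelvin: 187.5000 + 273.15 = 460.65 K.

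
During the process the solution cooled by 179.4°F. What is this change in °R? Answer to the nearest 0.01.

179.40°R

Fahrenheit and Rankine degrees are the same size, so the interval is unchanged: 179.40.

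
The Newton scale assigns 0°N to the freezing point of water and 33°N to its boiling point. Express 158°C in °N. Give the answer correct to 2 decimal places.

52.14°N

Linearly onto the Newton scale: 0 + (158.0000 / 100) × (33 - 0) = 52.14°N.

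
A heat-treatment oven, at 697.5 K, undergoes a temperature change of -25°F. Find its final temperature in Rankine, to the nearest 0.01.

1230.50°R

Initial temperature in Celsius: 697.5 - 273.15 = 424.3500°C.
The 25°F change is an interval, so only the factor 5/9 applies: -25 × 5/9 = -13.8889°C.
Final Celsius temperature: 424.3500 - 13.8889 = 410.4611°C.
In Rankine: 410.4611 × 1.8 + 491.67 = 1230.50°R.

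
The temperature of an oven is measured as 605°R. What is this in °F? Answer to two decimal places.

In Celsius: (605 - 491.67) × 5/9 = 62.9611°C.
In Fahrenheit: 62.9611 × 1.8 + 32 = 145.33°F.

145.33°F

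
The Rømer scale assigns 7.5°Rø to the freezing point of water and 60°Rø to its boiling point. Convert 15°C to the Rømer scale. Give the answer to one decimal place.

Linearly onto the Rømer scale: 7.5 + (15.0000 / 100) × (60 - 7.5) = 15.4°Rø.

15.4°Rø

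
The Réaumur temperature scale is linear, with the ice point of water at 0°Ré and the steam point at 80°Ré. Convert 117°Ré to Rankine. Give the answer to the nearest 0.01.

Linear interpolation between the fixed points: C = (117 - 0) × 100 / (80 - 0) = 146.2500°C.
Then 146.2500 × 1.8 + 491.67 = 754.92°R.

754.92°R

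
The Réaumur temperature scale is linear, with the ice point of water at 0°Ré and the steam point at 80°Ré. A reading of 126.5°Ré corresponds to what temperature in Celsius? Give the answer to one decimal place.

158.1°C

Linear interpolation between the fixed points: C = (126.5 - 0) × 100 / (80 - 0) = 158.1250°C.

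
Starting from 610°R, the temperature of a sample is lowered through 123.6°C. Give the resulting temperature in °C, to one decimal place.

Initial temperature in Celsius: (610 - 491.67) × 5/9 = 65.7389°C.
Final Celsius temperature: 65.7389 - 123.6000 = -57.8611°C.

-57.9°C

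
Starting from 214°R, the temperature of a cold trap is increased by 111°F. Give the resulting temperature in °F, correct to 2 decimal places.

Initial temperature in Celsius: (214 - 491.67) × 5/9 = -154.2611°C.
The 111°F change is an interval, so only the factor 5/9 applies: +111 × 5/9 = +61.6667°C.
Final Celsius temperature: -154.2611 + 61.6667 = -92.5944°C.
In Fahrenheit: -92.5944 × 1.8 + 32 = -134.67°F.

-134.67°F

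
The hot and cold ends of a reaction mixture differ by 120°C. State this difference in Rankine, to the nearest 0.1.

216.0°R

Only the scale ratio 1.8 matters for a change in temperature.
120 × 1.8 = 216.0.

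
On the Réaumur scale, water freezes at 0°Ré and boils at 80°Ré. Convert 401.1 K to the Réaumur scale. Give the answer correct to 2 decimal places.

First in Celsius: 401.1 - 273.15 = 127.9500°C.
Linearly onto the Réaumur scale: 0 + (127.9500 / 100) × (80 - 0) = 102.36°Ré.

102.36°Ré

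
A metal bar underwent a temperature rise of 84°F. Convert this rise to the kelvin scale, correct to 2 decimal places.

46.67 K

For a temperature interval the offset drops out; only the factor 5/9 applies.
84 × 5/9 = 46.67.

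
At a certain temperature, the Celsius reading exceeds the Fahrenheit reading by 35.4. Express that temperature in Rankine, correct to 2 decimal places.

Let x be the Celsius reading; then the Fahrenheit reading is 1.8·x + 32.
(1.8·x + 32) - x = -35.4  ⇒  (0.8)·x = -67.4  ⇒  x = -84.2500°C.
In Rankine: -84.2500 × 1.8 + 491.67 = 340.02°R.

340.02°R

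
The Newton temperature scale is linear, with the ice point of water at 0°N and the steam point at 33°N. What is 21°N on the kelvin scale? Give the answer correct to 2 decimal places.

Linear interpolation between the fixed points: C = (21 - 0) × 100 / (33 - 0) = 63.6364°C.
Then 63.6364 + 273.15 = 336.79 K.

336.79 K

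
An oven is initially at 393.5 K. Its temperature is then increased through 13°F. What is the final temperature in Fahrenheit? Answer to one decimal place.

Initial temperature in Celsius: 393.5 - 273.15 = 120.3500°C.
The 13°F change is an interval, so only the factor 5/9 applies: +13 × 5/9 = +7.2222°C.
Final Celsius temperature: 120.3500 + 7.2222 = 127.5722°C.
In Fahrenheit: 127.5722 × 1.8 + 32 = 261.6°F.

261.6°F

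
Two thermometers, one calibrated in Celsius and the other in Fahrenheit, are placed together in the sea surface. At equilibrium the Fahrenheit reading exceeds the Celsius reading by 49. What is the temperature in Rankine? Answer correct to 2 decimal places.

529.92°R

Let x be the Celsius reading; then the Fahrenheit reading is 1.8·x + 32.
(1.8·x + 32) - x = 49  ⇒  (0.8)·x = 17  ⇒  x = 21.2500°C.
In Rankine: 21.2500 × 1.8 + 491.67 = 529.92°R.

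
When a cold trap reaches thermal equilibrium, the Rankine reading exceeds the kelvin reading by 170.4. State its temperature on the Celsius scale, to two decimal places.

Let x be the Rankine reading; then the kelvin reading is 5/9·x.
(5/9·x) - x = -170.4  ⇒  (-4/9)·x = -170.4  ⇒  x = 383.4000°R.
In Celsius: (383.4 - 491.67) × 5/9 = -60.15°C.

-60.15°C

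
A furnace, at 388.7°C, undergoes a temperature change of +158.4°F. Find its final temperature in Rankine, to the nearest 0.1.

The 158.4°F change is an interval, so only the factor 5/9 applies: +158.4 × 5/9 = +88.0000°C.
Final Celsius temperature: 388.7000 + 88.0000 = 476.7000°C.
In Rankine: 476.7000 × 1.8 + 491.67 = 1349.7°R.

1349.7°R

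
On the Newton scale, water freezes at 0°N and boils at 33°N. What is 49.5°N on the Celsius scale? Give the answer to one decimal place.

150.0°C

Linear interpolation between the fixed points: C = (49.5 - 0) × 100 / (33 - 0) = 150.0000°C.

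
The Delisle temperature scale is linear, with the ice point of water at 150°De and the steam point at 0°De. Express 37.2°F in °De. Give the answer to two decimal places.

First in Celsius: (37.2 - 32) × 5/9 = 2.8889°C.
Linearly onto the Delisle scale: 150 + (2.8889 / 100) × (0 - 150) = 145.67°De.

145.67°De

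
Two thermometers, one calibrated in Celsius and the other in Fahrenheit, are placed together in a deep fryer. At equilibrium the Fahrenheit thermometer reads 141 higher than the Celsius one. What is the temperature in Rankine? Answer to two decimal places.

736.92°R

Let x be the Celsius reading; then the Fahrenheit reading is 1.8·x + 32.
(1.8·x + 32) - x = 141  ⇒  (0.8)·x = 109  ⇒  x = 136.2500°C.
In Rankine: 136.2500 × 1.8 + 491.67 = 736.92°R.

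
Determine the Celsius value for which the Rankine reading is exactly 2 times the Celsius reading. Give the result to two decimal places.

2458.35°C

Let C be the Celsius reading. The Rankine reading is R = 1.8·C + 491.67.
Require R = 2·C: 1.8·C + 491.67 = 2·C.
(-0.2)·C = -491.67  ⇒  C = 2458.35.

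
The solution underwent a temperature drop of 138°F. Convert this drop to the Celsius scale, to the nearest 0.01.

76.67°C

Only the scale ratio 5/9 matters for a change in temperature.
138 × 5/9 = 76.67.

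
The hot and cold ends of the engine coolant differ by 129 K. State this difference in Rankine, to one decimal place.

232.2°R

An interval of 1 K corresponds to 1.8°R.
129 × 1.8 = 232.2.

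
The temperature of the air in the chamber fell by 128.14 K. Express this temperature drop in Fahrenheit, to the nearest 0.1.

An interval of 1 K corresponds to 1.8°F.
128.14 × 1.8 = 230.7.

230.7°F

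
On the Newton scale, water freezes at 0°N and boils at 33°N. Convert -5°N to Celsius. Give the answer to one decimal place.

-15.2°C

Linear interpolation between the fixed points: C = (-5 - 0) × 100 / (33 - 0) = -15.1515°C.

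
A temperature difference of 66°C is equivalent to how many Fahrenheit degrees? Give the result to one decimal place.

For a temperature interval the offset drops out; only the factor 1.8 applies.
66 × 1.8 = 118.8.

118.8°F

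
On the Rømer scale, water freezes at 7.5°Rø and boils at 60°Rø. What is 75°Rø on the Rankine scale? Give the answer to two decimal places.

Linear interpolation between the fixed points: C = (75 - 7.5) × 100 / (60 - 7.5) = 128.5714°C.
Then 128.5714 × 1.8 + 491.67 = 723.10°R.

723.10°R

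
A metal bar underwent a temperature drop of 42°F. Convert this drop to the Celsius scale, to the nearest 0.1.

23.3°C

An interval of 1°F corresponds to 5/9°C.
42 × 5/9 = 23.3.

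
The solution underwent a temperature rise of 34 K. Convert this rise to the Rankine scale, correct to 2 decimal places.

61.20°R

For a temperature interval the offset drops out; only the factor 1.8 applies.
34 × 1.8 = 61.20.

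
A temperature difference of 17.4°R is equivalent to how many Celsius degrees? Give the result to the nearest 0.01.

9.67°C

Only the scale ratio 5/9 matters for a change in temperature.
17.4 × 5/9 = 9.67.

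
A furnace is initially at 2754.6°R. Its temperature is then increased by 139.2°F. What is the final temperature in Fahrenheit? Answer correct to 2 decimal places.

Initial temperature in Celsius: (2754.6 - 491.67) × 5/9 = 1257.1833°C.
The 139.2°F change is an interval, so only the factor 5/9 applies: +139.2 × 5/9 = +77.3333°C.
Final Celsius temperature: 1257.1833 + 77.3333 = 1334.5167°C.
In Fahrenheit: 1334.5167 × 1.8 + 32 = 2434.13°F.

2434.13°F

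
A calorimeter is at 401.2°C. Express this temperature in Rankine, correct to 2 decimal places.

1213.83°R

In Rankine: 401.2000 × 1.8 + 491.67 = 1213.83°R.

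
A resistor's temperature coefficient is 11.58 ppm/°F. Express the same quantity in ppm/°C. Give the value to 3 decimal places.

The quantity depends on a temperature interval, so only the ratio of degree sizes applies; the offset between the scales is irrelevant.
A change of 1°C is a change of 1.8°F, so per °C the value is 11.58 × 1.8 = 20.844.

20.844 ppm/°C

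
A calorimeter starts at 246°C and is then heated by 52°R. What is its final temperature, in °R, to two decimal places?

986.47°R

The 52°R change is an interval, so only the factor 5/9 applies: +52 × 5/9 = +28.8889°C.
Final Celsius temperature: 246.0000 + 28.8889 = 274.8889°C.
In Rankine: 274.8889 × 1.8 + 491.67 = 986.47°R.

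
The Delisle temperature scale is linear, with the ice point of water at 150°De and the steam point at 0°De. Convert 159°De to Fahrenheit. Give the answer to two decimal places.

Linear interpolation between the fixed points: C = (159 - 150) × 100 / (0 - 150) = -6.0000°C.
Then -6.0000 × 1.8 + 32 = 21.20°F.

21.20°F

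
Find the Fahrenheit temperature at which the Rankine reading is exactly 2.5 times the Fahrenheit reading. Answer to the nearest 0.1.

306.4°F

Let F be the Fahrenheit reading. The Rankine reading is R = 1·F + 459.67.
Require R = 2.5·F: 1·F + 459.67 = 2.5·F.
(-1.5)·F = -459.67  ⇒  F = 306.4.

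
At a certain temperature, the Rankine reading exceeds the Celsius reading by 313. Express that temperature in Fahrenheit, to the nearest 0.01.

Let x be the Rankine reading; then the Celsius reading is 5/9·x - 273.15.
(5/9·x - 273.15) - x = -313  ⇒  (-4/9)·x = -39.85  ⇒  x = 89.6625°R.
In Celsius: (89.6625 - 491.67) × 5/9 = -223.3375°C.
In Fahrenheit: -223.3375 × 1.8 + 32 = -370.01°F.

-370.01°F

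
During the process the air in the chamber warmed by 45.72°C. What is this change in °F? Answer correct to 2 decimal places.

82.30°F

For a temperature interval the offset drops out; only the factor 1.8 applies.
45.72 × 1.8 = 82.30.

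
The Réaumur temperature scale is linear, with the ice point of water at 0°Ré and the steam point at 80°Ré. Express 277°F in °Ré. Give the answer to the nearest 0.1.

First in Celsius: (277 - 32) × 5/9 = 136.1111°C.
Linearly onto the Réaumur scale: 0 + (136.1111 / 100) × (80 - 0) = 108.9°Ré.

108.9°Ré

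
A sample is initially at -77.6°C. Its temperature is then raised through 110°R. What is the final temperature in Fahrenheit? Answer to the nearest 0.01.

2.32°F

The 110°R change is an interval, so only the factor 5/9 applies: +110 × 5/9 = +61.1111°C.
Final Celsius temperature: -77.6000 + 61.1111 = -16.4889°C.
In Fahrenheit: -16.4889 × 1.8 + 32 = 2.32°F.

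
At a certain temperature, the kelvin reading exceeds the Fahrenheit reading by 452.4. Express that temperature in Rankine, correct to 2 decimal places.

Let x be the kelvin reading; then the Fahrenheit reading is 1.8·x - 459.67.
(1.8·x - 459.67) - x = -452.4  ⇒  (0.8)·x = 7.27  ⇒  x = 9.0875 K.
In Celsius: 9.0875 - 273.15 = -264.0625°C.
In Rankine: -264.0625 × 1.8 + 491.67 = 16.36°R.

16.36°R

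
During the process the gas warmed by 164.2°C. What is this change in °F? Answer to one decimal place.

295.6°F

For a temperature interval the offset drops out; only the factor 1.8 applies.
164.2 × 1.8 = 295.6.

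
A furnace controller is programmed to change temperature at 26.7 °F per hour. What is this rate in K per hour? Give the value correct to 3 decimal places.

Since only a temperature interval is involved, the additive offset between the scales drops out.
A change of 1°F is a change of 5/9 K, so 26.7 × 5/9 = 14.833.

14.833 K/hour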